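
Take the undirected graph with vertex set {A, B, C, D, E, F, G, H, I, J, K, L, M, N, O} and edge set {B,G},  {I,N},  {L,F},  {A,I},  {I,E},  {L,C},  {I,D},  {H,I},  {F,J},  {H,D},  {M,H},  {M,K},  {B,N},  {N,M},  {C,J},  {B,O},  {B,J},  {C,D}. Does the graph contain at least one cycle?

The graph has 15 vertices, 18 edges, and 1 connected component.
Since 18 > 15 - 1, a cycle must exist; for instance J-C-L-F-J.

Yes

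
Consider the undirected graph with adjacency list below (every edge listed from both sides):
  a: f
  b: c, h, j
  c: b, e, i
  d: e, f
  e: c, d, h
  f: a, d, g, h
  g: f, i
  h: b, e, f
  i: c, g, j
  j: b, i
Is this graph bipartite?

Yes

Partition the vertices as {b, e, f, i} vs {a, c, d, g, h, j}. Each listed edge has one endpoint in each part, so the graph is bipartite.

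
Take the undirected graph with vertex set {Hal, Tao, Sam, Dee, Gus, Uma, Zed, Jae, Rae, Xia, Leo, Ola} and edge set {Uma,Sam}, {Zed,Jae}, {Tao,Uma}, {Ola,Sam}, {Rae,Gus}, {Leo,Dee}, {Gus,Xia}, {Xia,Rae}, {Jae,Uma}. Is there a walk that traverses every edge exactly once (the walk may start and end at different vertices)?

No

Degrees: Hal:0, Tao:1, Sam:2, Dee:1, Gus:2, Uma:3, Zed:1, Jae:2, Rae:2, Xia:2, Leo:1, Ola:1
Odd-degree vertices: Tao, Dee, Uma, Zed, Leo, Ola (6 total).
With 6 odd-degree vertices (more than two), no single trail can use every edge.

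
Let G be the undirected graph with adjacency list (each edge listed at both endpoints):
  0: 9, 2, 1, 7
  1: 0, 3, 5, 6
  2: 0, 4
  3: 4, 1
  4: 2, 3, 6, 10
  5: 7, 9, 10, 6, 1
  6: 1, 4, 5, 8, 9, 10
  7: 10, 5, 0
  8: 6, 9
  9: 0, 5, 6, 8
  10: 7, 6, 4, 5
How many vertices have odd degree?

2

Degrees: 0:4, 1:4, 2:2, 3:2, 4:4, 5:5, 6:6, 7:3, 8:2, 9:4, 10:4
Odd-degree vertices: 5, 7.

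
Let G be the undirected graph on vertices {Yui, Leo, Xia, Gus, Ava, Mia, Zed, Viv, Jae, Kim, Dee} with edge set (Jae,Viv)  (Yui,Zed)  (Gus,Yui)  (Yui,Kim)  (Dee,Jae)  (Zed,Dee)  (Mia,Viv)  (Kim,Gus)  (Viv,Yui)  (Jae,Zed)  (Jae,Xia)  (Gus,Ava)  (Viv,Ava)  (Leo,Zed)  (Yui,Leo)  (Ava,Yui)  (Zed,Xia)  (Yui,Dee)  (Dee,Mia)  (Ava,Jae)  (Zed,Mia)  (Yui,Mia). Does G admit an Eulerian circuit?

No

Degrees: Yui:8, Leo:2, Xia:2, Gus:3, Ava:4, Mia:4, Zed:6, Viv:4, Jae:5, Kim:2, Dee:4
Vertices with odd degree: Gus, Jae. An Eulerian circuit requires all degrees even.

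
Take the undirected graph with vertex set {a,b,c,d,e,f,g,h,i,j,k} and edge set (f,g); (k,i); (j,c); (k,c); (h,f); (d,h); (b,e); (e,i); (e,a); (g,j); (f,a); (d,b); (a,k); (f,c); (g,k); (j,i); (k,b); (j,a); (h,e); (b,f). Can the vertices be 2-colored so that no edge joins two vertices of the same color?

Partition the vertices as {d, e, f, j, k} vs {a, b, c, g, h, i}. Each listed edge has one endpoint in each part, so the graph is bipartite.

Yes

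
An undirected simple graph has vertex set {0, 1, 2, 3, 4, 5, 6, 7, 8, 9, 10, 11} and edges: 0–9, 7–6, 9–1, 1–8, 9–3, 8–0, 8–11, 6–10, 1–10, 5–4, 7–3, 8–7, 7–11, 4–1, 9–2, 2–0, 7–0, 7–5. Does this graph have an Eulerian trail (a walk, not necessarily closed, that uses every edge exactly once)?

Degrees: 0:4, 1:4, 2:2, 3:2, 4:2, 5:2, 6:2, 7:6, 8:4, 9:4, 10:2, 11:2
Odd-degree vertices: none (0 total).
With 0 odd-degree vertices and all edges in one connected piece, an Eulerian trail exists.

Yes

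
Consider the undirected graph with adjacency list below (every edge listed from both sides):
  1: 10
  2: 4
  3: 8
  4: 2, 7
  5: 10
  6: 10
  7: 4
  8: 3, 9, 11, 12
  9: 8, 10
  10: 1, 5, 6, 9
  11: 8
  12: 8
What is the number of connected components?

Component: {2, 4, 7}
Component: {1, 3, 5, 6, 8, 9, 10, 11, 12}

2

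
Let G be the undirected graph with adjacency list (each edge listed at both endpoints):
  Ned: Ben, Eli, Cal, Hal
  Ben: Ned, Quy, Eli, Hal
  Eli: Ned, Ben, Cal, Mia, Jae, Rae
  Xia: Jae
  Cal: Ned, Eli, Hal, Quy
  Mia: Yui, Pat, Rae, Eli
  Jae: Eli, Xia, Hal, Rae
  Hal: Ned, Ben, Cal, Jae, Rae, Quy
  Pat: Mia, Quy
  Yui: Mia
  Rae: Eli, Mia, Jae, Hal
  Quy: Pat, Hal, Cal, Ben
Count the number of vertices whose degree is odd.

2

Degrees: Ned:4, Ben:4, Eli:6, Xia:1, Cal:4, Mia:4, Jae:4, Hal:6, Pat:2, Yui:1, Rae:4, Quy:4
Odd-degree vertices: Xia, Yui.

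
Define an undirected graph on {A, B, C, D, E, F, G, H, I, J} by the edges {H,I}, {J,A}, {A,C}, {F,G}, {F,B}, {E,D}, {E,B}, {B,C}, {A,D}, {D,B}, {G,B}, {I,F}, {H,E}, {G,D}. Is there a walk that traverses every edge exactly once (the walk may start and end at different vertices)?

No

Degrees: A:3, B:5, C:2, D:4, E:3, F:3, G:3, H:2, I:2, J:1
Odd-degree vertices: A, B, E, F, G, J (6 total).
With 6 odd-degree vertices (more than two), no single trail can use every edge.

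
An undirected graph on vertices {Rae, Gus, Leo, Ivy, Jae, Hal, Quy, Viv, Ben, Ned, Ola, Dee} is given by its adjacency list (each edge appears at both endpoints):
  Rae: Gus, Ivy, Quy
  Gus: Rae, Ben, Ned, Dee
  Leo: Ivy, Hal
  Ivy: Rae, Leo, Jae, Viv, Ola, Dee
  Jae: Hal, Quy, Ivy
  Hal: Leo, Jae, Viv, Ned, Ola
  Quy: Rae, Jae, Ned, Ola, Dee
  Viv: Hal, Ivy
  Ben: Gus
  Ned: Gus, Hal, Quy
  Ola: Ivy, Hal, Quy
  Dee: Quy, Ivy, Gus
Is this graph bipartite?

Yes

A valid 2-coloring puts {Gus, Ivy, Hal, Quy} on one side and {Rae, Leo, Jae, Viv, Ben, Ned, Ola, Dee} on the other; every edge crosses between the two sides.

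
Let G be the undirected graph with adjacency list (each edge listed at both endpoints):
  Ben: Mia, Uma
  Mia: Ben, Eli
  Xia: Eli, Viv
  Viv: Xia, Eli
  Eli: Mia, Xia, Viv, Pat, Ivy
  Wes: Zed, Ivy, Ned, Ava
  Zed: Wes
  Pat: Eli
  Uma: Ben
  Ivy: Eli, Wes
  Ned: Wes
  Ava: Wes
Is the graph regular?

Degrees: Ben:2, Mia:2, Xia:2, Viv:2, Eli:5, Wes:4, Zed:1, Pat:1, Uma:1, Ivy:2, Ned:1, Ava:1
Vertex Zed has degree 1 while Eli has degree 5, so the graph is not regular.

No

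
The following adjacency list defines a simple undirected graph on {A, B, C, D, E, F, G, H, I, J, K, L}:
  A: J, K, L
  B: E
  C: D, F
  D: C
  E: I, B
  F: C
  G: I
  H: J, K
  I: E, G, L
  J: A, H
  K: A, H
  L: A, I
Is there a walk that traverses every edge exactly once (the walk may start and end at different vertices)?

Degrees: A:3, B:1, C:2, D:1, E:2, F:1, G:1, H:2, I:3, J:2, K:2, L:2
Odd-degree vertices: A, B, D, F, G, I (6 total).
With 6 odd-degree vertices (more than two), no single trail can use every edge.

No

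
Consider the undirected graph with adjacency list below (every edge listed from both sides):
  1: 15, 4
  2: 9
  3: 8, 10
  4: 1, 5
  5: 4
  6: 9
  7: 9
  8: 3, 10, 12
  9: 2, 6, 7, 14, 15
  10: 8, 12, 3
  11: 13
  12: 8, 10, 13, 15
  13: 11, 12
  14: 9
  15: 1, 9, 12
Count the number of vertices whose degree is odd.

Degrees: 1:2, 2:1, 3:2, 4:2, 5:1, 6:1, 7:1, 8:3, 9:5, 10:3, 11:1, 12:4, 13:2, 14:1, 15:3
Odd-degree vertices: 2, 5, 6, 7, 8, 9, 10, 11, 14, 15.

10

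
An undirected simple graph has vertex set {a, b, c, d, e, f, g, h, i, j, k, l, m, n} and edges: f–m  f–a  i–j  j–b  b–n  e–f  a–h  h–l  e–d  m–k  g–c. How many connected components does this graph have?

Component: {c, g}
Component: {b, i, j, n}
Component: {a, d, e, f, h, k, l, m}

3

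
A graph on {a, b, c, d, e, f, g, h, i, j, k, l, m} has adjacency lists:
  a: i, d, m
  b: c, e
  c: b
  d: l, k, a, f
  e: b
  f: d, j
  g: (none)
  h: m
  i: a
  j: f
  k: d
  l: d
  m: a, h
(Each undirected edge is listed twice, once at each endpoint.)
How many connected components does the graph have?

3

Component: {g}
Component: {b, c, e}
Component: {a, d, f, h, i, j, k, l, m}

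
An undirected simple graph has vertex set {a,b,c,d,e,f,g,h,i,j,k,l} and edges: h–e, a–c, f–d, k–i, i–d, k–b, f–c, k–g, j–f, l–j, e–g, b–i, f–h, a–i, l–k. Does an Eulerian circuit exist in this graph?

Degrees: a:2, b:2, c:2, d:2, e:2, f:4, g:2, h:2, i:4, j:2, k:4, l:2
Every vertex has even degree and the edges form a single connected piece, so an Eulerian circuit exists.

Yes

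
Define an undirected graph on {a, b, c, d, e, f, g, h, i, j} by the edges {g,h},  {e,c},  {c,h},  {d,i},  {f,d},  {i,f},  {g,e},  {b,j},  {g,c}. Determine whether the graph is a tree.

No

The graph has 10 vertices and 9 edges.
It is not connected, so it is not a tree.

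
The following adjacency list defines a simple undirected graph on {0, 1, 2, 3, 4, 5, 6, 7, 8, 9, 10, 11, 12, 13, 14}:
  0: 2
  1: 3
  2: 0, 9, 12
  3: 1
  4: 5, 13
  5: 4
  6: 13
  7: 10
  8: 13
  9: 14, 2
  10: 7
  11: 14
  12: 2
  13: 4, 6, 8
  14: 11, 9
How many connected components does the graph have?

Component: {1, 3}
Component: {7, 10}
Component: {4, 5, 6, 8, 13}
Component: {0, 2, 9, 11, 12, 14}

4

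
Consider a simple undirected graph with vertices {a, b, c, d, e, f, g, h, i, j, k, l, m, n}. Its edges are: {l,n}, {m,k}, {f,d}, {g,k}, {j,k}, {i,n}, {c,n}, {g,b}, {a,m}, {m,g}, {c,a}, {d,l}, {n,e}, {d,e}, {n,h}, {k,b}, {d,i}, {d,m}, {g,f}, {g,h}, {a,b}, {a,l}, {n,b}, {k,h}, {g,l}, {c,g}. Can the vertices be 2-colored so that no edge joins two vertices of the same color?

m-k-g-m is an odd cycle (length 3), and a bipartite graph can contain only even cycles.

No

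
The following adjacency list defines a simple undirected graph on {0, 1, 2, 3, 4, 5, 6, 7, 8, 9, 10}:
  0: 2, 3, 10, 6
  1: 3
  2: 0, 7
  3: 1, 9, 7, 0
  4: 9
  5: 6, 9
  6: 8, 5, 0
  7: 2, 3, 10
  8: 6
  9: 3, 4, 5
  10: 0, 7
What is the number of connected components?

Component: {0, 1, 2, 3, 4, 5, 6, 7, 8, 9, 10}

1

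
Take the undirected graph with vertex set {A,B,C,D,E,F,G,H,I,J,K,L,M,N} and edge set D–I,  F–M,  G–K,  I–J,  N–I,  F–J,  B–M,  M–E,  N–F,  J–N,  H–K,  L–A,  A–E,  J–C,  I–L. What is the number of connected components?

2

Component: {G, H, K}
Component: {A, B, C, D, E, F, I, J, L, M, N}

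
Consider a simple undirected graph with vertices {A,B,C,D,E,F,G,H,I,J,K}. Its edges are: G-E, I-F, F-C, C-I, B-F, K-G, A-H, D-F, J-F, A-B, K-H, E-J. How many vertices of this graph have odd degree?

2

Degrees: A:2, B:2, C:2, D:1, E:2, F:5, G:2, H:2, I:2, J:2, K:2
Odd-degree vertices: D, F.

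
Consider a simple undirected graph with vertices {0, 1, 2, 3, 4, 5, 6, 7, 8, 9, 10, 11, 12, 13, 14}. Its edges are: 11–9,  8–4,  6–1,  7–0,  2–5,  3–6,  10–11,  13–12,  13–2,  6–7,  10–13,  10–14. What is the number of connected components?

Component: {4, 8}
Component: {0, 1, 3, 6, 7}
Component: {2, 5, 9, 10, 11, 12, 13, 14}

3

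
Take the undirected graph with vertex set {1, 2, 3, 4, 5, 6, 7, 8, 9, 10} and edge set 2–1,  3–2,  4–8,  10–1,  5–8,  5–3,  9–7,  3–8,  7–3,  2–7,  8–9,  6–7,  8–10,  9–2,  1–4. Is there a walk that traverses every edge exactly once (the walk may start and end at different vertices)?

No

Degrees: 1:3, 2:4, 3:4, 4:2, 5:2, 6:1, 7:4, 8:5, 9:3, 10:2
Odd-degree vertices: 1, 6, 8, 9 (4 total).
An Eulerian trail requires 0 or 2 odd-degree vertices; here there are 4.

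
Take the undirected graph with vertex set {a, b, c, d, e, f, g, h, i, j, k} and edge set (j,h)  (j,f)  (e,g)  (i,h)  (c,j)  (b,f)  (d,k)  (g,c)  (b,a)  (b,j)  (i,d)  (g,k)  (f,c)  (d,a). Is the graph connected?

Starting from a and exploring outward reaches every vertex (a, d, b, i, k, j, f, h, g, c, e); the graph is connected.

Yes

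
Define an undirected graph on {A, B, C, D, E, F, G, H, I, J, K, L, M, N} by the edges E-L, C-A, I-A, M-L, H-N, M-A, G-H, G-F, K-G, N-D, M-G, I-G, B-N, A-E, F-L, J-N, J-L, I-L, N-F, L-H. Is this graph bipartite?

A valid 2-coloring puts {B, C, D, E, F, H, I, J, K, M} on one side and {A, G, L, N} on the other; every edge crosses between the two sides.

Yes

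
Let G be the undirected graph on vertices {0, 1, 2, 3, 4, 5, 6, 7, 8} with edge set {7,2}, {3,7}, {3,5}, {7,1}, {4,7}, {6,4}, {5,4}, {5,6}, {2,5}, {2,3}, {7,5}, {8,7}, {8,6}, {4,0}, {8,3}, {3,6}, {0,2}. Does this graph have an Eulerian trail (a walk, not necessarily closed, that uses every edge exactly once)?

Degrees: 0:2, 1:1, 2:4, 3:5, 4:4, 5:5, 6:4, 7:6, 8:3
Odd-degree vertices: 1, 3, 5, 8 (4 total).
With 4 odd-degree vertices (more than two), no single trail can use every edge.

No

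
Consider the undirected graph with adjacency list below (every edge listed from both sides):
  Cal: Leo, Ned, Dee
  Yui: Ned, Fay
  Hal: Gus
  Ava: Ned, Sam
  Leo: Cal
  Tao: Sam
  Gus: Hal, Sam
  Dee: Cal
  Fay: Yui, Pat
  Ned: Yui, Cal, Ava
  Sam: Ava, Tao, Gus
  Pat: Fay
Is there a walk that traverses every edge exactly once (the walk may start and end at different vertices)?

Degrees: Cal:3, Yui:2, Hal:1, Ava:2, Leo:1, Tao:1, Gus:2, Dee:1, Fay:2, Ned:3, Sam:3, Pat:1
Odd-degree vertices: Cal, Hal, Leo, Tao, Dee, Ned, Sam, Pat (8 total).
With 8 odd-degree vertices (more than two), no single trail can use every edge.

No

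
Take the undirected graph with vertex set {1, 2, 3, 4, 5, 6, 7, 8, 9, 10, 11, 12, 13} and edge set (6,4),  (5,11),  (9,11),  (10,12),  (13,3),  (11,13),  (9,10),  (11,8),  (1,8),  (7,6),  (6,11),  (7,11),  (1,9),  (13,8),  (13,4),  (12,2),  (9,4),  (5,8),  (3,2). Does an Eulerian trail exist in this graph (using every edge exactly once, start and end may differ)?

Yes

Degrees: 1:2, 2:2, 3:2, 4:3, 5:2, 6:3, 7:2, 8:4, 9:4, 10:2, 11:6, 12:2, 13:4
Odd-degree vertices: 4, 6 (2 total).
With 2 odd-degree vertices and all edges in one connected piece, an Eulerian trail exists (from 4 to 6).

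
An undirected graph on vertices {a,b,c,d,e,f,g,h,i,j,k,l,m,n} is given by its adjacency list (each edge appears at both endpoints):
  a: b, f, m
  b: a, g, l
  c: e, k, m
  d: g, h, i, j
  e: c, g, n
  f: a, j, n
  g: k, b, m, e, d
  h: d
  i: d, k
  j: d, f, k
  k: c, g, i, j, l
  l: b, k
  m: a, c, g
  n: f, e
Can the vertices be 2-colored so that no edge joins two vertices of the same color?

Yes

Color {b, d, e, f, k, m} black and {a, c, g, h, i, j, l, n} white. No edge joins two same-colored vertices, so the graph is bipartite.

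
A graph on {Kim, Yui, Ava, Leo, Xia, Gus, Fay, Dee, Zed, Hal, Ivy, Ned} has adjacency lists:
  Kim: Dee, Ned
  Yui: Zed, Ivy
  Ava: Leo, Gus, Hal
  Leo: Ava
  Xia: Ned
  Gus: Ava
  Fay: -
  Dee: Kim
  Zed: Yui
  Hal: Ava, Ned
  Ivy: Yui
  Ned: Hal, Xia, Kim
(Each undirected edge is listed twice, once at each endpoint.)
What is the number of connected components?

Component: {Fay}
Component: {Yui, Zed, Ivy}
Component: {Kim, Ava, Leo, Xia, Gus, Dee, Hal, Ned}

3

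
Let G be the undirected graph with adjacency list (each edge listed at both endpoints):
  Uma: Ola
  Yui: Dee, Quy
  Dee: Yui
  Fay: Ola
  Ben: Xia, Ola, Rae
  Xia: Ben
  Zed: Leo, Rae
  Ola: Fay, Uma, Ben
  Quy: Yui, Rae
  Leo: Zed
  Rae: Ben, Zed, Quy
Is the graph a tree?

|V| = 11, |E| = 10.
It is connected with exactly 10 edges, hence acyclic — it is a tree.

Yes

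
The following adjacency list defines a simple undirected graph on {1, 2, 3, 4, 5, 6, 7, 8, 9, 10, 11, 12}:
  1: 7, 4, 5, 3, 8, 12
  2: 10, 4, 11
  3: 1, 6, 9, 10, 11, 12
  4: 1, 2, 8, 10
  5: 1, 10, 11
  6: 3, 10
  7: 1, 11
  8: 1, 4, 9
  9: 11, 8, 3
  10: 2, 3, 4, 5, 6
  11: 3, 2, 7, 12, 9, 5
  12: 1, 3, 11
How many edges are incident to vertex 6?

Neighbors of 6: 3, 10.

2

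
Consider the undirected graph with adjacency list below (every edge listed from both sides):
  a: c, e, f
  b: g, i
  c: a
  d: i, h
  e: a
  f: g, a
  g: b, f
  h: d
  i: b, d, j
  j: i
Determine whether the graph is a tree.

Yes

|V| = 10, |E| = 9.
Connected and |E| = |V| - 1, which characterizes a tree.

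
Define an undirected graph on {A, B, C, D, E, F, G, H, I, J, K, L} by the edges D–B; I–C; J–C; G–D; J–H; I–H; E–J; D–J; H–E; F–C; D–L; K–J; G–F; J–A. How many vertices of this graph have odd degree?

6

Degrees: A:1, B:1, C:3, D:4, E:2, F:2, G:2, H:3, I:2, J:6, K:1, L:1
Odd-degree vertices: A, B, C, H, K, L.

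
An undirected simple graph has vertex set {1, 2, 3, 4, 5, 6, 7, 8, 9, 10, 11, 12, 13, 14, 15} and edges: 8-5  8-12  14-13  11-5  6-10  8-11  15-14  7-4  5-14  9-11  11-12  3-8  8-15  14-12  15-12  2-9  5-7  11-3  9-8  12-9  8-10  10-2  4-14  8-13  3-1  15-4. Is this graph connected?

A breadth-first search from 1 visits 1, 3, 8, 11, 5, 15, 12, 10, 9, 13, 14, 7, 4, 6, 2 — all 15 vertices — so the graph is connected.

Yes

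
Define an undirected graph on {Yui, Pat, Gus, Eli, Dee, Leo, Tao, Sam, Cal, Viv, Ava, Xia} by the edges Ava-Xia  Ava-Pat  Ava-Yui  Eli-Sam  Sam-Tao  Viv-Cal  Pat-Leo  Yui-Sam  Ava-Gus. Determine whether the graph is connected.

No

Component: {Dee}
Component: {Cal, Viv}
Component: {Yui, Pat, Gus, Eli, Leo, Tao, Sam, Ava, Xia}
No edge joins these 3 groups, so the graph is disconnected.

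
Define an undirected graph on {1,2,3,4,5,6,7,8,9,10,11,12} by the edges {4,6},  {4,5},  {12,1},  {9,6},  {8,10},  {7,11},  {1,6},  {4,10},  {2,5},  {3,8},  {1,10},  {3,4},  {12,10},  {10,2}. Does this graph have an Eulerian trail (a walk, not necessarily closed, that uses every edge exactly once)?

No

Degrees: 1:3, 2:2, 3:2, 4:4, 5:2, 6:3, 7:1, 8:2, 9:1, 10:5, 11:1, 12:2
Odd-degree vertices: 1, 6, 7, 9, 10, 11 (6 total).
With 6 odd-degree vertices (more than two), no single trail can use every edge.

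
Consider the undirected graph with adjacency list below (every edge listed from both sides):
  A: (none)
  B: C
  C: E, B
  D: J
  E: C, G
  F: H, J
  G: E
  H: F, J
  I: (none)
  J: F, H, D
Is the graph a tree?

No

The graph has 10 vertices and 7 edges.
It is not connected, so it is not a tree.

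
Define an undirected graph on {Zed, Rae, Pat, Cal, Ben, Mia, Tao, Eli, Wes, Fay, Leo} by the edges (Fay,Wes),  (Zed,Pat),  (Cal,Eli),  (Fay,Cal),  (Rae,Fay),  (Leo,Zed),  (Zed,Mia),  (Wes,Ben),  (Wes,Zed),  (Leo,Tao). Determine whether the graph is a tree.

The graph has 11 vertices and 10 edges.
It is connected with exactly 10 edges, hence acyclic — it is a tree.

Yes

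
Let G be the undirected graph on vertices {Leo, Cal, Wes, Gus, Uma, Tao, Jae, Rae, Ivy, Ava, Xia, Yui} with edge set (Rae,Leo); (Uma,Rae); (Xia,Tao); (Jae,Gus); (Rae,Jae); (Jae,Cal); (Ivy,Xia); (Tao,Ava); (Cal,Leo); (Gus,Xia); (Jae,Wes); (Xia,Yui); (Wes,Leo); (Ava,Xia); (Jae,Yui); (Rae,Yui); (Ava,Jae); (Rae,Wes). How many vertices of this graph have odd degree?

8

Degrees: Leo:3, Cal:2, Wes:3, Gus:2, Uma:1, Tao:2, Jae:6, Rae:5, Ivy:1, Ava:3, Xia:5, Yui:3
Odd-degree vertices: Leo, Wes, Uma, Rae, Ivy, Ava, Xia, Yui.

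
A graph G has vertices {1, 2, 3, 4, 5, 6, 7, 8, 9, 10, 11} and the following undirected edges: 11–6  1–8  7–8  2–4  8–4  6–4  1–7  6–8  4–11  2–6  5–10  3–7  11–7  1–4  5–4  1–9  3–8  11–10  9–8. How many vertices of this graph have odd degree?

0

Degrees: 1:4, 2:2, 3:2, 4:6, 5:2, 6:4, 7:4, 8:6, 9:2, 10:2, 11:4
Odd-degree vertices: none.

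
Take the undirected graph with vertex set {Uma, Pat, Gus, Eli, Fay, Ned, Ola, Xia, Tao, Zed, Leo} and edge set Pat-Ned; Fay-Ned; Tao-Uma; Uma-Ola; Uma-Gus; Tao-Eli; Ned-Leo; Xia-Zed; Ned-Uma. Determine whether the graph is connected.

No

Component: {Xia, Zed}
Component: {Uma, Pat, Gus, Eli, Fay, Ned, Ola, Tao, Leo}
There are 2 separate components, so the graph is not connected.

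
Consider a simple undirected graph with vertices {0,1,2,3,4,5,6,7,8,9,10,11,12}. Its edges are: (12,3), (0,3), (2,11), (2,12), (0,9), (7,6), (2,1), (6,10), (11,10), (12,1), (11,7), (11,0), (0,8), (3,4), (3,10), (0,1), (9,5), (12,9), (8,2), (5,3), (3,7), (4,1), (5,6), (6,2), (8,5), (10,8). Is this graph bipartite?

1-2-12-1 is an odd cycle (length 3), and a bipartite graph can contain only even cycles.

No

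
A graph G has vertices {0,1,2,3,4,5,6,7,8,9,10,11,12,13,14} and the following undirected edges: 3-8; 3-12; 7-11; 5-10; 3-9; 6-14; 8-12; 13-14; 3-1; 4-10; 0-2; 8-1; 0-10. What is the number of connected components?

Component: {7, 11}
Component: {6, 13, 14}
Component: {0, 2, 4, 5, 10}
Component: {1, 3, 8, 9, 12}

4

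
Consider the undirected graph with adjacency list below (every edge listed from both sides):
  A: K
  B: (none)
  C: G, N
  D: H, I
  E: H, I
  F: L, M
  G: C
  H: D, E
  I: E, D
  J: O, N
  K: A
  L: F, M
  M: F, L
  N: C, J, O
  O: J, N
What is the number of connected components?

5

Component: {B}
Component: {A, K}
Component: {F, L, M}
Component: {D, E, H, I}
Component: {C, G, J, N, O}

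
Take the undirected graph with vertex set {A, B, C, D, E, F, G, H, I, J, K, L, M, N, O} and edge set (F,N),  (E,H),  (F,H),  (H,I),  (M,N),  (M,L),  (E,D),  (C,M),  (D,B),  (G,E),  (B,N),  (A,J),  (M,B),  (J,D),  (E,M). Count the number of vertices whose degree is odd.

Degrees: A:1, B:3, C:1, D:3, E:4, F:2, G:1, H:3, I:1, J:2, K:0, L:1, M:5, N:3, O:0
Odd-degree vertices: A, B, C, D, G, H, I, L, M, N.

10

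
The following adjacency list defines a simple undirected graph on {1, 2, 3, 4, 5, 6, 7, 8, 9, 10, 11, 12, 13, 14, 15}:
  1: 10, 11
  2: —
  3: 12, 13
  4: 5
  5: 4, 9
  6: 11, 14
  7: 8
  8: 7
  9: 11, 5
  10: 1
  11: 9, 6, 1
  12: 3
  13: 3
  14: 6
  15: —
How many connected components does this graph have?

Component: {2}
Component: {15}
Component: {7, 8}
Component: {3, 12, 13}
Component: {1, 4, 5, 6, 9, 10, 11, 14}

5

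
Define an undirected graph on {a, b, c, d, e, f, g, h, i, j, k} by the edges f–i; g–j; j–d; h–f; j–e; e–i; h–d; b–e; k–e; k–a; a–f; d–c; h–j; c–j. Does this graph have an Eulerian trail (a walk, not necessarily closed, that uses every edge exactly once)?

No

Degrees: a:2, b:1, c:2, d:3, e:4, f:3, g:1, h:3, i:2, j:5, k:2
Odd-degree vertices: b, d, f, g, h, j (6 total).
An Eulerian trail requires 0 or 2 odd-degree vertices; here there are 6.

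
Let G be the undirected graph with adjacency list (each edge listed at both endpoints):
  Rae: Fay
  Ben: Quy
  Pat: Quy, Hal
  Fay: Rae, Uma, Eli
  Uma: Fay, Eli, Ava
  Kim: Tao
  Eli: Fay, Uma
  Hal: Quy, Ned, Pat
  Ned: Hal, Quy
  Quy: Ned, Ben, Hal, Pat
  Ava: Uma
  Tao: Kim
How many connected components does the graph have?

3

Component: {Kim, Tao}
Component: {Rae, Fay, Uma, Eli, Ava}
Component: {Ben, Pat, Hal, Ned, Quy}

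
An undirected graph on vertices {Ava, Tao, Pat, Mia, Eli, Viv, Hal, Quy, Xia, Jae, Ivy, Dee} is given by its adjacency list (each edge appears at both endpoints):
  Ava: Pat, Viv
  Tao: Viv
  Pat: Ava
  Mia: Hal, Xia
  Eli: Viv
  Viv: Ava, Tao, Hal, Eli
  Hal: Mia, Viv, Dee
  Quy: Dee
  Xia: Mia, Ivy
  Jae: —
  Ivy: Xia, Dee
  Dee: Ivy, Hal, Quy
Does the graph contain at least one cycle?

The graph has 12 vertices, 11 edges, and 2 connected components.
One cycle is Hal-Dee-Ivy-Xia-Mia-Hal.

Yes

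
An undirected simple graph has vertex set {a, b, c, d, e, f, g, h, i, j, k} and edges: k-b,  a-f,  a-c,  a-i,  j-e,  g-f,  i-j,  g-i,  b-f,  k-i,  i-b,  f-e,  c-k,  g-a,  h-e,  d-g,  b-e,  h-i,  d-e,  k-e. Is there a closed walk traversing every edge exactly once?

Degrees: a:4, b:4, c:2, d:2, e:6, f:4, g:4, h:2, i:6, j:2, k:4
All degrees are even and the non-isolated vertices are connected — an Eulerian circuit exists.

Yes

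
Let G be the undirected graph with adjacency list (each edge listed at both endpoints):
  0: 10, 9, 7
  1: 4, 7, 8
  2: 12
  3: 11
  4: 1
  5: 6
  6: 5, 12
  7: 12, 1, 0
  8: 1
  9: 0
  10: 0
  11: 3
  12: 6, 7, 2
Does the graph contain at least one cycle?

No

The graph has 13 vertices, 11 edges, and 2 connected components.
A forest on 13 vertices with 2 components has exactly 11 edges, which matches — so no cycle.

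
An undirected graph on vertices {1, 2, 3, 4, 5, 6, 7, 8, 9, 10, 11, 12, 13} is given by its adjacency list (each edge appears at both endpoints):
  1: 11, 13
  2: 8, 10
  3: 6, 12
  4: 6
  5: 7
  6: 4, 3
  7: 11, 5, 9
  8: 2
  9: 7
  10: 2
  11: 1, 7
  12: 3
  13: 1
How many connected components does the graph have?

3

Component: {2, 8, 10}
Component: {3, 4, 6, 12}
Component: {1, 5, 7, 9, 11, 13}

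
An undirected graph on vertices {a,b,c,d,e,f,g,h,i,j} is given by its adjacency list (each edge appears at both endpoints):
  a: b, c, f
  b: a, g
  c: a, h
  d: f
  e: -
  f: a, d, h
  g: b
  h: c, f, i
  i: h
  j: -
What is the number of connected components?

Component: {e}
Component: {j}
Component: {a, b, c, d, f, g, h, i}

3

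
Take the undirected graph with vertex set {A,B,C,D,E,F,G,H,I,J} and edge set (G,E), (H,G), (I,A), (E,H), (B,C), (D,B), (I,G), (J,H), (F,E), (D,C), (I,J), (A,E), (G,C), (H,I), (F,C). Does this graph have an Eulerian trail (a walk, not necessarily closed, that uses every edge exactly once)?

Degrees: A:2, B:2, C:4, D:2, E:4, F:2, G:4, H:4, I:4, J:2
Odd-degree vertices: none (0 total).
With 0 odd-degree vertices and all edges in one connected piece, an Eulerian trail exists.

Yes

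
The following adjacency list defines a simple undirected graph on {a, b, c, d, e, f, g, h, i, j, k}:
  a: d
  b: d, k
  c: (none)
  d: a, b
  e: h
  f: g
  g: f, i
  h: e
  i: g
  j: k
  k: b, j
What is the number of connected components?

4

Component: {c}
Component: {e, h}
Component: {f, g, i}
Component: {a, b, d, j, k}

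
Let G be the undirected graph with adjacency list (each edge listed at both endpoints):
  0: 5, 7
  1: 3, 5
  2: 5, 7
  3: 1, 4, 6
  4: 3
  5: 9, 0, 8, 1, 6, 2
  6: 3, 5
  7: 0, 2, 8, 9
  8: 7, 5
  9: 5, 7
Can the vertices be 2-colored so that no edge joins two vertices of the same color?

Partition the vertices as {3, 5, 7} vs {0, 1, 2, 4, 6, 8, 9}. Each listed edge has one endpoint in each part, so the graph is bipartite.

Yes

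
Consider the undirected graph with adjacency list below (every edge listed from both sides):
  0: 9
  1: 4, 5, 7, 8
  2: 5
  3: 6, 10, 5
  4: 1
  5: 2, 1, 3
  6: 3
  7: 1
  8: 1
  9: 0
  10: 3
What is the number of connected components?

2

Component: {0, 9}
Component: {1, 2, 3, 4, 5, 6, 7, 8, 10}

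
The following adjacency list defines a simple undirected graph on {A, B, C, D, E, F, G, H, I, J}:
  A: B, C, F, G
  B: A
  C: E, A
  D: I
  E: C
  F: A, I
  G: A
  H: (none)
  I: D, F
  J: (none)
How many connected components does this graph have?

3

Component: {H}
Component: {J}
Component: {A, B, C, D, E, F, G, I}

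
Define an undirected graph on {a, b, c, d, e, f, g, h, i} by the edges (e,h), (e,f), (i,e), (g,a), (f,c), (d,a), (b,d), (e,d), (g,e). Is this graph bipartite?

Yes

Color {d, f, g, h, i} black and {a, b, c, e} white. No edge joins two same-colored vertices, so the graph is bipartite.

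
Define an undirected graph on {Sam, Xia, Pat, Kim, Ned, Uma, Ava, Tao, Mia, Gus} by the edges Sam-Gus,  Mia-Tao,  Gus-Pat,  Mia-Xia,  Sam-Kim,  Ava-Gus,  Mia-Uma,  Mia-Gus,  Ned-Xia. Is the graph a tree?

|V| = 10, |E| = 9.
Connected and |E| = |V| - 1, which characterizes a tree.

Yes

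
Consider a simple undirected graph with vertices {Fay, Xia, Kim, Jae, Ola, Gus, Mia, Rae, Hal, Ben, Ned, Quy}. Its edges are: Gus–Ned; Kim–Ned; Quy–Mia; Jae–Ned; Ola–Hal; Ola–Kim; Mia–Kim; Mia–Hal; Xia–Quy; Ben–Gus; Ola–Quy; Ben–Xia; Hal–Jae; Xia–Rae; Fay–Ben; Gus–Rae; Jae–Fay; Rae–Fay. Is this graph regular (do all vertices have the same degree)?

Yes

Degrees: Fay:3, Xia:3, Kim:3, Jae:3, Ola:3, Gus:3, Mia:3, Rae:3, Hal:3, Ben:3, Ned:3, Quy:3
Every vertex has degree 3, so the graph is 3-regular.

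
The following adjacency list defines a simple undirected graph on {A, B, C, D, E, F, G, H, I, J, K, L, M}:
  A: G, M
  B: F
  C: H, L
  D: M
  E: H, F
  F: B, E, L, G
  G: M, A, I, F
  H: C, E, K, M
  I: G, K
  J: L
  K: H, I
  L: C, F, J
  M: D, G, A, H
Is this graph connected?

Yes

A breadth-first search from A visits A, G, M, I, F, D, H, K, E, L, B, C, J — all 13 vertices — so the graph is connected.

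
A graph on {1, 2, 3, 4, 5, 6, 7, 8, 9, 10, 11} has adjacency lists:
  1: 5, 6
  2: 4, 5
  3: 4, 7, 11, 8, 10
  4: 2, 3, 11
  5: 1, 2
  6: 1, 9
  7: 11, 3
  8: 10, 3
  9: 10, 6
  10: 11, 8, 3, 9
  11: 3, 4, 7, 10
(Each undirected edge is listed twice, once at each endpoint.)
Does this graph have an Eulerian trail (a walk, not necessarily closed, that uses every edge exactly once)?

Yes

Degrees: 1:2, 2:2, 3:5, 4:3, 5:2, 6:2, 7:2, 8:2, 9:2, 10:4, 11:4
Odd-degree vertices: 3, 4 (2 total).
With 2 odd-degree vertices and all edges in one connected piece, an Eulerian trail exists (from 3 to 4).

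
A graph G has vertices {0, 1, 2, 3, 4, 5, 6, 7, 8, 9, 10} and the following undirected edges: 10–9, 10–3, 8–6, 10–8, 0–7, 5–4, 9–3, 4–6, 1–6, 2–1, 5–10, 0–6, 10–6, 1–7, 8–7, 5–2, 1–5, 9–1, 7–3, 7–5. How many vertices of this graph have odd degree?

Degrees: 0:2, 1:5, 2:2, 3:3, 4:2, 5:5, 6:5, 7:5, 8:3, 9:3, 10:5
Odd-degree vertices: 1, 3, 5, 6, 7, 8, 9, 10.

8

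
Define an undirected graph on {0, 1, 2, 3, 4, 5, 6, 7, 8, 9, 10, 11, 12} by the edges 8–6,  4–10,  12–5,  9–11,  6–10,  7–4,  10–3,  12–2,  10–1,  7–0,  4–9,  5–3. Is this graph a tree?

|V| = 13, |E| = 12.
It is connected with exactly 12 edges, hence acyclic — it is a tree.

Yes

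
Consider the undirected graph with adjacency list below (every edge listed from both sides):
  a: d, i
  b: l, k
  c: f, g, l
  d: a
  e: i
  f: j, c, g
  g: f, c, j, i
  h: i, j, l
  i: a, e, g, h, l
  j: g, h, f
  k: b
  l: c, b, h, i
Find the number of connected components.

Component: {a, b, c, d, e, f, g, h, i, j, k, l}

1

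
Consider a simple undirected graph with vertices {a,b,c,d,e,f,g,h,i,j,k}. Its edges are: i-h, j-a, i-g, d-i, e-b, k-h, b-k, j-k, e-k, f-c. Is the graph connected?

No

Component: {c, f}
Component: {a, b, d, e, g, h, i, j, k}
No edge joins these 2 groups, so the graph is disconnected.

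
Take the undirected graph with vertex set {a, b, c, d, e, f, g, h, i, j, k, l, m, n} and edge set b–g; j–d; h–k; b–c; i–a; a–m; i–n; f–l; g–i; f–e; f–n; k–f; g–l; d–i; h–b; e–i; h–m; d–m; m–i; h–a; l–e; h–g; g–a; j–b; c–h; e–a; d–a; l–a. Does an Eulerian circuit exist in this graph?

Degrees: a:7, b:4, c:2, d:4, e:4, f:4, g:5, h:6, i:6, j:2, k:2, l:4, m:4, n:2
Vertices with odd degree: a, g. An Eulerian circuit requires all degrees even.

No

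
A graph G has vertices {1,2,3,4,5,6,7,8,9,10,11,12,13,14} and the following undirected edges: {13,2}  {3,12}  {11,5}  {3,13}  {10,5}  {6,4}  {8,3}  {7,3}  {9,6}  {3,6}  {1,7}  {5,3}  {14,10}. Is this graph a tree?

The graph has 14 vertices and 13 edges.
Connected and |E| = |V| - 1, which characterizes a tree.

Yes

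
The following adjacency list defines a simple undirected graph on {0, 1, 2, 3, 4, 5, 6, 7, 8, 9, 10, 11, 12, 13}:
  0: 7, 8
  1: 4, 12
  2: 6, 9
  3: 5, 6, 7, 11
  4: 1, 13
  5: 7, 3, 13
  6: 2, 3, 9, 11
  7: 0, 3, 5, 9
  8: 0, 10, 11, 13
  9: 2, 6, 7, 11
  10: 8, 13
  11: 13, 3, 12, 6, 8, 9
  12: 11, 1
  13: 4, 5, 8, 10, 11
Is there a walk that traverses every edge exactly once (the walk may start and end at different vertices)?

Yes

Degrees: 0:2, 1:2, 2:2, 3:4, 4:2, 5:3, 6:4, 7:4, 8:4, 9:4, 10:2, 11:6, 12:2, 13:5
Odd-degree vertices: 5, 13 (2 total).
The non-isolated vertices are connected and exactly 2 have odd degree, so an Eulerian trail exists (from 5 to 13).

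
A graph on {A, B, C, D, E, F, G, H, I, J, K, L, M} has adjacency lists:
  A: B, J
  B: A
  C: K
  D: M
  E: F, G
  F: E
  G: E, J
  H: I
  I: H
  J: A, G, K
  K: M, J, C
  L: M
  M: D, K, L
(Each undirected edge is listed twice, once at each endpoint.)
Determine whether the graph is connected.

Component: {H, I}
Component: {A, B, C, D, E, F, G, J, K, L, M}
No edge joins these 2 groups, so the graph is disconnected.

No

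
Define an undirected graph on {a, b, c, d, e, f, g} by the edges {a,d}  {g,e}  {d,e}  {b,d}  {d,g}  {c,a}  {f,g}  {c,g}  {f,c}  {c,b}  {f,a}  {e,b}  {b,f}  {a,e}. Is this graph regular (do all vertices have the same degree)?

Yes

Degrees: a:4, b:4, c:4, d:4, e:4, f:4, g:4
All degrees equal 4; the graph is regular.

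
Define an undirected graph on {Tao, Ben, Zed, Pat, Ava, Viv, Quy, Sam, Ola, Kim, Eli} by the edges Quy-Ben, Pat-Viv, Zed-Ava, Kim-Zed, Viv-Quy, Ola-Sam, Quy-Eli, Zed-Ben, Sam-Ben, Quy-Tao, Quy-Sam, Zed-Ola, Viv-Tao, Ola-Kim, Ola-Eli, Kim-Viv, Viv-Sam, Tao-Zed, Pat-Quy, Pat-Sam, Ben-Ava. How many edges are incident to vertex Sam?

5

Neighbors of Sam: Ben, Pat, Viv, Quy, Ola.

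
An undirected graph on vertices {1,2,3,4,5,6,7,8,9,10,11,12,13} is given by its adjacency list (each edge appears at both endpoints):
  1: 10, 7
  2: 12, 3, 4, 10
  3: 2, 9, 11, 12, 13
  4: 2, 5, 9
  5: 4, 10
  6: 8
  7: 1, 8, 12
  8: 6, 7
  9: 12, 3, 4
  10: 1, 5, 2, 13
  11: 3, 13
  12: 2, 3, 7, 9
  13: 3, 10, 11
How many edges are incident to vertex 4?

Neighbors of 4: 2, 5, 9.

3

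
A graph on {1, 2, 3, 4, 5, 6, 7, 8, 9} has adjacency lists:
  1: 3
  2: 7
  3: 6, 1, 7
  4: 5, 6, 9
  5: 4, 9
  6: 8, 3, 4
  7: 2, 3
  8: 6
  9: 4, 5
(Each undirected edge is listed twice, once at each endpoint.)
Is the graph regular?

Degrees: 1:1, 2:1, 3:3, 4:3, 5:2, 6:3, 7:2, 8:1, 9:2
Vertex 1 has degree 1 while 3 has degree 3, so the graph is not regular.

No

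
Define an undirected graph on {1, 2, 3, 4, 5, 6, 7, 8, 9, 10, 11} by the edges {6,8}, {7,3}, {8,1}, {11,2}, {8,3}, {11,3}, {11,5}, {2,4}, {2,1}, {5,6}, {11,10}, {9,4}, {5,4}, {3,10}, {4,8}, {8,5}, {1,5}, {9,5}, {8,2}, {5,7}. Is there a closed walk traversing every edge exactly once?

Degrees: 1:3, 2:4, 3:4, 4:4, 5:7, 6:2, 7:2, 8:6, 9:2, 10:2, 11:4
1, 5 have odd degree; an Eulerian circuit needs every degree to be even, so none exists.

No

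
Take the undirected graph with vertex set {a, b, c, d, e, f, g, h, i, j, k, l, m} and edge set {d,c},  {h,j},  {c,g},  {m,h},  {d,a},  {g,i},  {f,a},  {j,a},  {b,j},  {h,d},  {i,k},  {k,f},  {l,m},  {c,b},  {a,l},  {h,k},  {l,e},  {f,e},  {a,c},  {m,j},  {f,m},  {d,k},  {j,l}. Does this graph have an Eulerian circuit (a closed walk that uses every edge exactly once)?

Degrees: a:5, b:2, c:4, d:4, e:2, f:4, g:2, h:4, i:2, j:5, k:4, l:4, m:4
Vertices with odd degree: a, j. An Eulerian circuit requires all degrees even.

No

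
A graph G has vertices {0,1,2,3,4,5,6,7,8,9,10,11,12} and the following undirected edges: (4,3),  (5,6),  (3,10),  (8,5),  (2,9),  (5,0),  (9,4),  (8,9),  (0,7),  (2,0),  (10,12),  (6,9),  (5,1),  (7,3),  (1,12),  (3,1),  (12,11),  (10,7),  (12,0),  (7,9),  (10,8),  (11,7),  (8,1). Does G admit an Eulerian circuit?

No

Degrees: 0:4, 1:4, 2:2, 3:4, 4:2, 5:4, 6:2, 7:5, 8:4, 9:5, 10:4, 11:2, 12:4
Vertices with odd degree: 7, 9. An Eulerian circuit requires all degrees even.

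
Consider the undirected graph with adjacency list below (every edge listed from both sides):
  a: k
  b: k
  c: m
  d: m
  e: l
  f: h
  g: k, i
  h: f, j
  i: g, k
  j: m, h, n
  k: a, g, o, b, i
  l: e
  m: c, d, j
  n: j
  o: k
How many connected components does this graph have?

3

Component: {e, l}
Component: {a, b, g, i, k, o}
Component: {c, d, f, h, j, m, n}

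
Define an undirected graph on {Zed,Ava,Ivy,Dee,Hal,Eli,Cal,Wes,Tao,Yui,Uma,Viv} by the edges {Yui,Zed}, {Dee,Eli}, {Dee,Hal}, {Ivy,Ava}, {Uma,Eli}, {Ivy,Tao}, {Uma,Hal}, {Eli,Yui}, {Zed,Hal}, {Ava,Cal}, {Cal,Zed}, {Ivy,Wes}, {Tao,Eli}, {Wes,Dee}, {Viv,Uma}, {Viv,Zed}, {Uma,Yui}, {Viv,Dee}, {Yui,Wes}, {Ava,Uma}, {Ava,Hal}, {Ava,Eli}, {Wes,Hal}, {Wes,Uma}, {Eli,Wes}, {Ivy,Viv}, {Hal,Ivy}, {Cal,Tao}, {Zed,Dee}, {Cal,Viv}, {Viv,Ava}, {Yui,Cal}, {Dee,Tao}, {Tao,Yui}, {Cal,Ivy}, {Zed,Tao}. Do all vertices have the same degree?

Degrees: Zed:6, Ava:6, Ivy:6, Dee:6, Hal:6, Eli:6, Cal:6, Wes:6, Tao:6, Yui:6, Uma:6, Viv:6
All degrees equal 6; the graph is regular.

Yes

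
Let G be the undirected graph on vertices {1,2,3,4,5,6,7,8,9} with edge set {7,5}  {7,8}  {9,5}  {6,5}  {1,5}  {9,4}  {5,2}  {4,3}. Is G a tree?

|V| = 9, |E| = 8.
Connected and |E| = |V| - 1, which characterizes a tree.

Yes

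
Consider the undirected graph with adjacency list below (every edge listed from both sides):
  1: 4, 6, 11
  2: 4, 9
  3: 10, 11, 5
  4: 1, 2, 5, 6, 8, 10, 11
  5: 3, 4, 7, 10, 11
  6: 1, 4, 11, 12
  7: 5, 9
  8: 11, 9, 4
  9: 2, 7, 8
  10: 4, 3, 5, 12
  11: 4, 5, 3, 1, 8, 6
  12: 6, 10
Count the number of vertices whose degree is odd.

6

Degrees: 1:3, 2:2, 3:3, 4:7, 5:5, 6:4, 7:2, 8:3, 9:3, 10:4, 11:6, 12:2
Odd-degree vertices: 1, 3, 4, 5, 8, 9.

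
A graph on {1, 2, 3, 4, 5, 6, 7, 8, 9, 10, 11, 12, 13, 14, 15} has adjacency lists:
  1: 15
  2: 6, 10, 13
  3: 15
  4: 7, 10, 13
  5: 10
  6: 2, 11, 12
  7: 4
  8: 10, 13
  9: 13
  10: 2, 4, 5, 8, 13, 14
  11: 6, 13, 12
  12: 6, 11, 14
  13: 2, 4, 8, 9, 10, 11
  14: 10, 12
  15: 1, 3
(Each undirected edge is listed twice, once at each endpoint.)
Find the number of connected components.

2

Component: {1, 3, 15}
Component: {2, 4, 5, 6, 7, 8, 9, 10, 11, 12, 13, 14}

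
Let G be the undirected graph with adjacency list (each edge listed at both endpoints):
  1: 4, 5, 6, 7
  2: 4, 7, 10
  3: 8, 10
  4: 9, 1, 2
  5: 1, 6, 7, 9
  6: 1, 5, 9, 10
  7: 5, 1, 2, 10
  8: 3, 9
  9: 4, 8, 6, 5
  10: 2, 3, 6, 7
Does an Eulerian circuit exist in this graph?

Degrees: 1:4, 2:3, 3:2, 4:3, 5:4, 6:4, 7:4, 8:2, 9:4, 10:4
2, 4 have odd degree; an Eulerian circuit needs every degree to be even, so none exists.

No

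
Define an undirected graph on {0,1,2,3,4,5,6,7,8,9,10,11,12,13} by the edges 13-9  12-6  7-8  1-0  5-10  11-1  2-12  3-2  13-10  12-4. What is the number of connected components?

Component: {7, 8}
Component: {0, 1, 11}
Component: {5, 9, 10, 13}
Component: {2, 3, 4, 6, 12}

4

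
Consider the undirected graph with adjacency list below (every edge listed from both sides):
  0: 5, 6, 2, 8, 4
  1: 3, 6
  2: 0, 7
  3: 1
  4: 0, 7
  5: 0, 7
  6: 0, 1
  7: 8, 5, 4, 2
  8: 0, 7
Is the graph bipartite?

Partition the vertices as {2, 3, 4, 5, 6, 8} vs {0, 1, 7}. Each listed edge has one endpoint in each part, so the graph is bipartite.

Yes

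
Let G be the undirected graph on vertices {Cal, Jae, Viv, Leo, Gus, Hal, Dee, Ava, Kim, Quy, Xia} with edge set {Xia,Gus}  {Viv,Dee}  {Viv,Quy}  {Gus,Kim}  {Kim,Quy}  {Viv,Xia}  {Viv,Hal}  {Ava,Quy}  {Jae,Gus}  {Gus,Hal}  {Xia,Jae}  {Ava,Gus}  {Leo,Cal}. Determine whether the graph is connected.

No

Component: {Cal, Leo}
Component: {Jae, Viv, Gus, Hal, Dee, Ava, Kim, Quy, Xia}
There are 2 separate components, so the graph is not connected.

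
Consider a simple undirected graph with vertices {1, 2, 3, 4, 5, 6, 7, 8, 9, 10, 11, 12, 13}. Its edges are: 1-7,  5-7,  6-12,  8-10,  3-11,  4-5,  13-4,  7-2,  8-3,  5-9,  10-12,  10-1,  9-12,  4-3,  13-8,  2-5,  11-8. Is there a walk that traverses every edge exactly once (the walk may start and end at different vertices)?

Degrees: 1:2, 2:2, 3:3, 4:3, 5:4, 6:1, 7:3, 8:4, 9:2, 10:3, 11:2, 12:3, 13:2
Odd-degree vertices: 3, 4, 6, 7, 10, 12 (6 total).
An Eulerian trail requires 0 or 2 odd-degree vertices; here there are 6.

No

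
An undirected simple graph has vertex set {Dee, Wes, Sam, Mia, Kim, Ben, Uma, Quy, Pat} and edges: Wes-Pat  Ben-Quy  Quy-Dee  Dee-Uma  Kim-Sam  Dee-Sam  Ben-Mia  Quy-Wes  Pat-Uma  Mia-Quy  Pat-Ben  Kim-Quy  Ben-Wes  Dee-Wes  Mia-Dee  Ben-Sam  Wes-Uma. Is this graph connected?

Starting from Dee and exploring outward reaches every vertex (Dee, Uma, Sam, Quy, Wes, Mia, Pat, Ben, Kim); the graph is connected.

Yes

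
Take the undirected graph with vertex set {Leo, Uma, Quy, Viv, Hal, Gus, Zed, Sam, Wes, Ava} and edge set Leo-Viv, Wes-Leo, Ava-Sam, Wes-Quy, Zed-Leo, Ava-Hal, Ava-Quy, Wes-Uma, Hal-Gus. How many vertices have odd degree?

Degrees: Leo:3, Uma:1, Quy:2, Viv:1, Hal:2, Gus:1, Zed:1, Sam:1, Wes:3, Ava:3
Odd-degree vertices: Leo, Uma, Viv, Gus, Zed, Sam, Wes, Ava.

8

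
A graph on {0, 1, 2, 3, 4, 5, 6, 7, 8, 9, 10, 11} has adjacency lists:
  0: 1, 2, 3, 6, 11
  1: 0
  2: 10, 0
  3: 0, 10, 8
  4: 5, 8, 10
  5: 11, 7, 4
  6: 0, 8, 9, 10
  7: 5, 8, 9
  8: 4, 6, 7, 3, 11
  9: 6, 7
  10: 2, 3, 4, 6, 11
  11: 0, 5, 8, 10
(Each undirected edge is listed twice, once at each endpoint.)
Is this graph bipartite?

Yes

Partition the vertices as {1, 2, 3, 4, 6, 7, 11} vs {0, 5, 8, 9, 10}. Each listed edge has one endpoint in each part, so the graph is bipartite.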